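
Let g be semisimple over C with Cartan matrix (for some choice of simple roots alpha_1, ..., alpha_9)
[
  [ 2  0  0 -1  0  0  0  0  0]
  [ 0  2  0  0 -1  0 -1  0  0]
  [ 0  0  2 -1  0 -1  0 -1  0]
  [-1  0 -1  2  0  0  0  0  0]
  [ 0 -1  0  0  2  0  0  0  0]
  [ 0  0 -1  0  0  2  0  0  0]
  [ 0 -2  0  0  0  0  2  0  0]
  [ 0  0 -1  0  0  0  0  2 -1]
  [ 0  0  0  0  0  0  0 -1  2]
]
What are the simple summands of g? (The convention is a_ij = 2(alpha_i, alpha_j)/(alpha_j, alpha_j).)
C_3 (sp(6)) + E_6

The diagram associated to this matrix has two connected components: the simple roots {alpha_2, alpha_5, alpha_7} form a chain of 3 nodes with a double edge at one end; the terminal node there is the unique long simple root (C_3), and {alpha_1, alpha_3, alpha_4, alpha_6, alpha_8, alpha_9} form a chain of 5 nodes with one extra node attached to the third node from one end (E_6). A semisimple Lie algebra decomposes uniquely as the direct sum of simple ideals, one per connected component of its Dynkin diagram, so g ≅ C_3 ⊕ E_6 (dimension 21 + 78 = 99).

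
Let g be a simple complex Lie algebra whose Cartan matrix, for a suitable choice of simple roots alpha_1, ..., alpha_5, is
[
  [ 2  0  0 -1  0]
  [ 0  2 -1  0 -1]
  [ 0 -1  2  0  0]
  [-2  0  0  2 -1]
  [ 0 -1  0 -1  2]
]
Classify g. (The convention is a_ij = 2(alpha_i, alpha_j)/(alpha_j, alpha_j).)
B_5

The matrix has rank 5 with 2's on the diagonal. Reading the off-diagonal entries as Dynkin edges (a single edge where a_ij = a_ji = -1; a double or triple edge where a_ij * a_ji = 2 or 3), the diagram is a chain of 5 nodes with a double edge at one end; the terminal node there is the unique short simple root (B_5). One simple-root ordering that puts it in standard form is (alpha_3, alpha_2, alpha_5, alpha_4, alpha_1). So the algebra is type B_5, i.e. so(11).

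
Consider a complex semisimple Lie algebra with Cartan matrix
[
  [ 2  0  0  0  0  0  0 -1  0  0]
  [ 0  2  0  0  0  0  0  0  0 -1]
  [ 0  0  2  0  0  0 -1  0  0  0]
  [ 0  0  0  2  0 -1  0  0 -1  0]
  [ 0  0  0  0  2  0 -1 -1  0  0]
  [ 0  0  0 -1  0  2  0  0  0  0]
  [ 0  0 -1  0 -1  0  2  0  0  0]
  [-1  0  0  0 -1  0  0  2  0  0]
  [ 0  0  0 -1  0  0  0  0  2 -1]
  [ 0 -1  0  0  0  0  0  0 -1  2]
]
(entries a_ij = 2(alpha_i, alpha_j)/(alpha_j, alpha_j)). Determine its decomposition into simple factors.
A_5 + A_5

The diagram associated to this matrix has two connected components: the simple roots {alpha_2, alpha_4, alpha_6, alpha_9, alpha_10} form a chain of 5 nodes with single edges (A_5), and {alpha_1, alpha_3, alpha_5, alpha_7, alpha_8} form a chain of 5 nodes with single edges (A_5). A semisimple Lie algebra decomposes uniquely as the direct sum of simple ideals, one per connected component of its Dynkin diagram, so g ≅ A_5 ⊕ A_5 (dimension 35 + 35 = 70).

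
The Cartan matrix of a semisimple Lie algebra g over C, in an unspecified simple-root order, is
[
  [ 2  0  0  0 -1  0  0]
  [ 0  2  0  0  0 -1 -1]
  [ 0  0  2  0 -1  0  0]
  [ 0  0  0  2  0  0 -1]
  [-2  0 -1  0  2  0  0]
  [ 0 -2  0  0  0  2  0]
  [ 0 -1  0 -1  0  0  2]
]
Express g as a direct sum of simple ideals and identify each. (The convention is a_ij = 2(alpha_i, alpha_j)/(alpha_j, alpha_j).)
type B_3 + type C_4

The diagram associated to this matrix has two connected components: the simple roots {alpha_1, alpha_3, alpha_5} form a chain of 3 nodes with a double edge at one end; the terminal node there is the unique short simple root (B_3), and {alpha_2, alpha_4, alpha_6, alpha_7} form a chain of 4 nodes with a double edge at one end; the terminal node there is the unique long simple root (C_4). A semisimple Lie algebra decomposes uniquely as the direct sum of simple ideals, one per connected component of its Dynkin diagram, so g ≅ B_3 ⊕ C_4 (dimension 21 + 36 = 57).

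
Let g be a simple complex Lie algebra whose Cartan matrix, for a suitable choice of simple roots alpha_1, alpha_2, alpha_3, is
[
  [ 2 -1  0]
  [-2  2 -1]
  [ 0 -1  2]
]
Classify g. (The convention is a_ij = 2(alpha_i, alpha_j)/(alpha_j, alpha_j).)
B_3

The matrix has rank 3 with 2's on the diagonal. Reading the off-diagonal entries as Dynkin edges (a single edge where a_ij = a_ji = -1; a double or triple edge where a_ij * a_ji = 2 or 3), the diagram is a chain of 3 nodes with a double edge at one end; the terminal node there is the unique short simple root (B_3). One simple-root ordering that puts it in standard form is (alpha_3, alpha_2, alpha_1). So the algebra is type B_3, i.e. so(7).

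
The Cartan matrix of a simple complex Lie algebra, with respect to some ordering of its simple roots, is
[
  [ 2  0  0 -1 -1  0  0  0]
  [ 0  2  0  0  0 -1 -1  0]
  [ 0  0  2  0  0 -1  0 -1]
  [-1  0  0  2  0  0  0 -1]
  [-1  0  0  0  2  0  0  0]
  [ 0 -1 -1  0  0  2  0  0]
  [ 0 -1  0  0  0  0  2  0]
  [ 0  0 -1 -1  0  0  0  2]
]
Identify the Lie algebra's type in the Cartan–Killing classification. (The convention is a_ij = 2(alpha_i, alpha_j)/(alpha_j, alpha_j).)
The matrix has rank 8 with 2's on the diagonal. Reading the off-diagonal entries as Dynkin edges (a single edge where a_ij = a_ji = -1; a double or triple edge where a_ij * a_ji = 2 or 3), the diagram is a chain of 8 nodes with single edges (A_8). One simple-root ordering that puts it in standard form is (alpha_7, alpha_2, alpha_6, alpha_3, alpha_8, alpha_4, alpha_1, alpha_5). So the algebra is type A_8, i.e. sl(9).

type A_8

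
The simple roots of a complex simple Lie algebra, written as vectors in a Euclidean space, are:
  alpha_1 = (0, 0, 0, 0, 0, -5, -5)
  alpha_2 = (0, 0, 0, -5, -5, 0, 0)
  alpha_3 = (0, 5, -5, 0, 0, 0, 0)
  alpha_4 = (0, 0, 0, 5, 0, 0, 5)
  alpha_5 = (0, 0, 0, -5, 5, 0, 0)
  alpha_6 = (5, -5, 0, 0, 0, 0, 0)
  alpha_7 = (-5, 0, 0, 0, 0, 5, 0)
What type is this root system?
Compute the Cartan integers a_ij = 2(alpha_i, alpha_j)/(alpha_j, alpha_j); the resulting 7x7 Cartan matrix is
[[2, 0, 0, -1, 0, 0, -1], [0, 2, 0, -1, 0, 0, 0], [0, 0, 2, 0, 0, -1, 0], [-1, -1, 0, 2, -1, 0, 0], [0, 0, 0, -1, 2, 0, 0], [0, 0, -1, 0, 0, 2, -1], [-1, 0, 0, 0, 0, -1, 2]].
All simple roots have the same length, so the diagram is simply laced. The associated Dynkin diagram is a chain of 5 nodes with a fork of two nodes at one end (D_7), so the type is D_7 (the algebra so(14)).

D_7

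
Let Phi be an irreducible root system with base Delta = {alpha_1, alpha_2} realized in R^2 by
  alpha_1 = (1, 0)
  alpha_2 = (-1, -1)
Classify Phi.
Compute the Cartan integers a_ij = 2(alpha_i, alpha_j)/(alpha_j, alpha_j); the resulting 2x2 Cartan matrix is
[[2, -1], [-2, 2]].
The roots have two lengths (squared-length ratio 2:1); the short ones are alpha_{1}. The associated Dynkin diagram is a chain of 2 nodes with a double edge at one end; the terminal node there is the unique short simple root (B_2), so the type is B_2 (the algebra so(5)).

type B_2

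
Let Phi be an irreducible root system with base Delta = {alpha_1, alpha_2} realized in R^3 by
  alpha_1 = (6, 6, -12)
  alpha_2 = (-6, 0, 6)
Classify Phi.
Compute the Cartan integers a_ij = 2(alpha_i, alpha_j)/(alpha_j, alpha_j); the resulting 2x2 Cartan matrix is
[[2, -3], [-1, 2]].
The roots have two lengths (squared-length ratio 3:1); the short ones are alpha_{2}. The associated Dynkin diagram is two nodes joined by a triple edge (G_2), so the type is G_2.

G2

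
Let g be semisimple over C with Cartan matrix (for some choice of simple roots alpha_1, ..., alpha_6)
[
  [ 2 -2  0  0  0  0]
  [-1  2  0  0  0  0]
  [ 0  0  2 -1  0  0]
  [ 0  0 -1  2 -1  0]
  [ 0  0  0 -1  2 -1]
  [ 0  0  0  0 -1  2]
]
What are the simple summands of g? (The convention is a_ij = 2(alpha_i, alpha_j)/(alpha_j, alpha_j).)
A4 ⊕ B2

The diagram associated to this matrix has two connected components: the simple roots {alpha_3, alpha_4, alpha_5, alpha_6} form a chain of 4 nodes with single edges (A_4), and {alpha_1, alpha_2} form a chain of 2 nodes with a double edge at one end; the terminal node there is the unique short simple root (B_2). A semisimple Lie algebra decomposes uniquely as the direct sum of simple ideals, one per connected component of its Dynkin diagram, so g ≅ A_4 ⊕ B_2 (dimension 24 + 10 = 34).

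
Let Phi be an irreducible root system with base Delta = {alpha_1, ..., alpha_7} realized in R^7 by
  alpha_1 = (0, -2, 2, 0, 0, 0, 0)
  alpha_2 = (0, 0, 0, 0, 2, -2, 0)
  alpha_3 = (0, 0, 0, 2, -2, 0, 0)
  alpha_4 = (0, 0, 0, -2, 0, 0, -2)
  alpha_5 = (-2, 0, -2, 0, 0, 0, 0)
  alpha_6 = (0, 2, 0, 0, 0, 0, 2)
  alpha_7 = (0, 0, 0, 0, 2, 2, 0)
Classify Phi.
Compute the Cartan integers a_ij = 2(alpha_i, alpha_j)/(alpha_j, alpha_j); the resulting 7x7 Cartan matrix is
[[2, 0, 0, 0, -1, -1, 0], [0, 2, -1, 0, 0, 0, 0], [0, -1, 2, -1, 0, 0, -1], [0, 0, -1, 2, 0, -1, 0], [-1, 0, 0, 0, 2, 0, 0], [-1, 0, 0, -1, 0, 2, 0], [0, 0, -1, 0, 0, 0, 2]].
All simple roots have the same length, so the diagram is simply laced. The associated Dynkin diagram is a chain of 5 nodes with a fork of two nodes at one end (D_7), so the type is D_7 (the algebra so(14)).

type D_7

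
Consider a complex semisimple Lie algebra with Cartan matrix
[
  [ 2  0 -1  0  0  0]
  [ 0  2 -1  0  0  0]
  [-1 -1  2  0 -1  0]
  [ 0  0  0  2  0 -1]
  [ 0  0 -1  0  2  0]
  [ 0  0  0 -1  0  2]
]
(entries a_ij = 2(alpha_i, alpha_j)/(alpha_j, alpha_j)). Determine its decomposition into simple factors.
The diagram associated to this matrix has two connected components: the simple roots {alpha_4, alpha_6} form a chain of 2 nodes with single edges (A_2), and {alpha_1, alpha_2, alpha_3, alpha_5} form a chain of 2 nodes with a fork of two nodes at one end (D_4). A semisimple Lie algebra decomposes uniquely as the direct sum of simple ideals, one per connected component of its Dynkin diagram, so g ≅ A_2 ⊕ D_4 (dimension 8 + 28 = 36).

type A_2 + type D_4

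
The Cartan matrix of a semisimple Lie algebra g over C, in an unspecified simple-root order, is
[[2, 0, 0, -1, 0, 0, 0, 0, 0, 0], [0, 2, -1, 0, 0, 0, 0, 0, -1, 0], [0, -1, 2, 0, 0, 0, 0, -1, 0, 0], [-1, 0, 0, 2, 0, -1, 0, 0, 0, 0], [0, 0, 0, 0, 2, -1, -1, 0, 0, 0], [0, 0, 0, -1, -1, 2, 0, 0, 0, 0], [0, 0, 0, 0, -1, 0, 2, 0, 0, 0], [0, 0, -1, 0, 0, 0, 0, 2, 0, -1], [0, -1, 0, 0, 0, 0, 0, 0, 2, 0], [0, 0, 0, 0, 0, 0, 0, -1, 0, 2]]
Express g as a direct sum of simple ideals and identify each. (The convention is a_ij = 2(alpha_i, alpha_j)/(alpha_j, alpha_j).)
type A_5 ⊕ type A_5

The diagram associated to this matrix has two connected components: the simple roots {alpha_2, alpha_3, alpha_8, alpha_9, alpha_10} form a chain of 5 nodes with single edges (A_5), and {alpha_1, alpha_4, alpha_5, alpha_6, alpha_7} form a chain of 5 nodes with single edges (A_5). A semisimple Lie algebra decomposes uniquely as the direct sum of simple ideals, one per connected component of its Dynkin diagram, so g ≅ A_5 ⊕ A_5 (dimension 35 + 35 = 70).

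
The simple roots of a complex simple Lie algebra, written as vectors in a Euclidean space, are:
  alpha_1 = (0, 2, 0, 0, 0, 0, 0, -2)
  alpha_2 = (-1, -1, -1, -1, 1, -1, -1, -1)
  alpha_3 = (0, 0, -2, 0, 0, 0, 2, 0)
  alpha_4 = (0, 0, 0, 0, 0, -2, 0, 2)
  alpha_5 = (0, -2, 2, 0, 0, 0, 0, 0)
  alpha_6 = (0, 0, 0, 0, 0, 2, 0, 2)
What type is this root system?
Compute the Cartan integers a_ij = 2(alpha_i, alpha_j)/(alpha_j, alpha_j); the resulting 6x6 Cartan matrix is
[[2, 0, 0, -1, -1, -1], [0, 2, 0, 0, 0, -1], [0, 0, 2, 0, -1, 0], [-1, 0, 0, 2, 0, 0], [-1, 0, -1, 0, 2, 0], [-1, -1, 0, 0, 0, 2]].
All simple roots have the same length, so the diagram is simply laced. The associated Dynkin diagram is a chain of 5 nodes with one extra node attached to the third node from one end (E_6), so the type is E_6.

E6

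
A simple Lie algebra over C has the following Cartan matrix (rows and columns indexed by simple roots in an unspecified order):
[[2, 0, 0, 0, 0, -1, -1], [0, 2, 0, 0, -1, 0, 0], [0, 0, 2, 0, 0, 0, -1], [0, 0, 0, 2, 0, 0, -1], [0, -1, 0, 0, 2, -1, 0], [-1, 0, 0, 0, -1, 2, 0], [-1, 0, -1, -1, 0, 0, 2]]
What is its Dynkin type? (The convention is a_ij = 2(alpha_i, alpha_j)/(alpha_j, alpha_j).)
D_7

The matrix has rank 7 with 2's on the diagonal. Reading the off-diagonal entries as Dynkin edges (a single edge where a_ij = a_ji = -1; a double or triple edge where a_ij * a_ji = 2 or 3), the diagram is a chain of 5 nodes with a fork of two nodes at one end (D_7). One simple-root ordering that puts it in standard form is (alpha_2, alpha_5, alpha_6, alpha_1, alpha_7, alpha_4, alpha_3). So the algebra is type D_7, i.e. so(14).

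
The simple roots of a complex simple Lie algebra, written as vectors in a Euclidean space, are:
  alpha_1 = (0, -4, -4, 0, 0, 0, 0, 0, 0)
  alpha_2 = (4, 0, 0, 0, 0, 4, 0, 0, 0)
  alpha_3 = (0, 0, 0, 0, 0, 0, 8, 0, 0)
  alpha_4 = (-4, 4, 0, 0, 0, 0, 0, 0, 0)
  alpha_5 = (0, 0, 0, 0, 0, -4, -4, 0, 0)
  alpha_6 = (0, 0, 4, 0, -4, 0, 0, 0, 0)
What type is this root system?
C_6 (sp(12))

Compute the Cartan integers a_ij = 2(alpha_i, alpha_j)/(alpha_j, alpha_j); the resulting 6x6 Cartan matrix is
[[2, 0, 0, -1, 0, -1], [0, 2, 0, -1, -1, 0], [0, 0, 2, 0, -2, 0], [-1, -1, 0, 2, 0, 0], [0, -1, -1, 0, 2, 0], [-1, 0, 0, 0, 0, 2]].
The roots have two lengths (squared-length ratio 2:1); the short ones are alpha_{1,2,4,5,6}. The associated Dynkin diagram is a chain of 6 nodes with a double edge at one end; the terminal node there is the unique long simple root (C_6), so the type is C_6 (the algebra sp(12)).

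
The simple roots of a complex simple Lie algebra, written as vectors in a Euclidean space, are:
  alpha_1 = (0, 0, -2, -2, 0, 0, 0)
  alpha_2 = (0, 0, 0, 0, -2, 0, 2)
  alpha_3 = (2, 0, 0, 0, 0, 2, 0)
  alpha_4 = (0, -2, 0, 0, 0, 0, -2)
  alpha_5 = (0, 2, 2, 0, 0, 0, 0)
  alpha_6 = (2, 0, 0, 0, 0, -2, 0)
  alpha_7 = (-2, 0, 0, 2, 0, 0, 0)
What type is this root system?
Compute the Cartan integers a_ij = 2(alpha_i, alpha_j)/(alpha_j, alpha_j); the resulting 7x7 Cartan matrix is
[[2, 0, 0, 0, -1, 0, -1], [0, 2, 0, -1, 0, 0, 0], [0, 0, 2, 0, 0, 0, -1], [0, -1, 0, 2, -1, 0, 0], [-1, 0, 0, -1, 2, 0, 0], [0, 0, 0, 0, 0, 2, -1], [-1, 0, -1, 0, 0, -1, 2]].
All simple roots have the same length, so the diagram is simply laced. The associated Dynkin diagram is a chain of 5 nodes with a fork of two nodes at one end (D_7), so the type is D_7 (the algebra so(14)).

type D_7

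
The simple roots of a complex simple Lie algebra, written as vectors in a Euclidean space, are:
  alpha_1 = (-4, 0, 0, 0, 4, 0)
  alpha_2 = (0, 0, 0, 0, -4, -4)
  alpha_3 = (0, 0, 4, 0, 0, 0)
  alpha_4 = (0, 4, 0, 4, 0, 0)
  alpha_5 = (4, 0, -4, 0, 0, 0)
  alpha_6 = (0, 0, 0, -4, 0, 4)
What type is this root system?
Compute the Cartan integers a_ij = 2(alpha_i, alpha_j)/(alpha_j, alpha_j); the resulting 6x6 Cartan matrix is
[[2, -1, 0, 0, -1, 0], [-1, 2, 0, 0, 0, -1], [0, 0, 2, 0, -1, 0], [0, 0, 0, 2, 0, -1], [-1, 0, -2, 0, 2, 0], [0, -1, 0, -1, 0, 2]].
The roots have two lengths (squared-length ratio 2:1); the short ones are alpha_{3}. The associated Dynkin diagram is a chain of 6 nodes with a double edge at one end; the terminal node there is the unique short simple root (B_6), so the type is B_6 (the algebra so(13)).

B6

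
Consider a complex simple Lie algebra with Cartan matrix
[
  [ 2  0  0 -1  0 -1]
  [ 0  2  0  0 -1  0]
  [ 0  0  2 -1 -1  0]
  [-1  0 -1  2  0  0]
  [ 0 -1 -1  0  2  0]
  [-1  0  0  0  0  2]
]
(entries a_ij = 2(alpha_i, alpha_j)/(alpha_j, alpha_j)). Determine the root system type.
type A_6

The matrix has rank 6 with 2's on the diagonal. Reading the off-diagonal entries as Dynkin edges (a single edge where a_ij = a_ji = -1; a double or triple edge where a_ij * a_ji = 2 or 3), the diagram is a chain of 6 nodes with single edges (A_6). One simple-root ordering that puts it in standard form is (alpha_2, alpha_5, alpha_3, alpha_4, alpha_1, alpha_6). So the algebra is type A_6, i.e. sl(7).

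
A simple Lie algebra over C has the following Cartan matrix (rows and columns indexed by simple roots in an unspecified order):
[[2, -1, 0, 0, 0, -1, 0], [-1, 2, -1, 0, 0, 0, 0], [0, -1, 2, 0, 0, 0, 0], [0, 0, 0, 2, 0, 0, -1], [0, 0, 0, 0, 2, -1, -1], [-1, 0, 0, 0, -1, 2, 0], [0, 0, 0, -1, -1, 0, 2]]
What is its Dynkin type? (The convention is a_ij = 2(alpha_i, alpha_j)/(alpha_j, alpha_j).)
The matrix has rank 7 with 2's on the diagonal. Reading the off-diagonal entries as Dynkin edges (a single edge where a_ij = a_ji = -1; a double or triple edge where a_ij * a_ji = 2 or 3), the diagram is a chain of 7 nodes with single edges (A_7). One simple-root ordering that puts it in standard form is (alpha_4, alpha_7, alpha_5, alpha_6, alpha_1, alpha_2, alpha_3). So the algebra is type A_7, i.e. sl(8).

A7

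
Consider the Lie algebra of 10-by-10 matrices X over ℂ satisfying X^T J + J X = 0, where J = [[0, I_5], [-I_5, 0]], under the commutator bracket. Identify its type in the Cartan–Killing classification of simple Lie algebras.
This is sp(10), which has dimension 10(10+1)/2 = 55 and rank 10/2 = 5. In the classification of classical Lie algebras, the symplectic algebra sp(2n) has type C_n; here n = 5, so the Dynkin diagram is a chain of 5 nodes with a double edge at one end; the terminal node there is the unique long simple root (C_5). Hence the type is C_5.

C_5 (sp(10))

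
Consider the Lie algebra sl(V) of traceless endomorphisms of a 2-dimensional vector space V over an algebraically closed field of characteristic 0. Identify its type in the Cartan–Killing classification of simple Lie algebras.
A1

This is sl(2), which has dimension 2^2 - 1 = 3 and rank 2 - 1 = 1 (a Cartan subalgebra is the diagonal traceless matrices). In the classification of classical Lie algebras, the special linear algebra sl(n+1) has type A_n; here n = 1, so the Dynkin diagram is a chain of 1 nodes with single edges (A_1). Hence the type is A_1.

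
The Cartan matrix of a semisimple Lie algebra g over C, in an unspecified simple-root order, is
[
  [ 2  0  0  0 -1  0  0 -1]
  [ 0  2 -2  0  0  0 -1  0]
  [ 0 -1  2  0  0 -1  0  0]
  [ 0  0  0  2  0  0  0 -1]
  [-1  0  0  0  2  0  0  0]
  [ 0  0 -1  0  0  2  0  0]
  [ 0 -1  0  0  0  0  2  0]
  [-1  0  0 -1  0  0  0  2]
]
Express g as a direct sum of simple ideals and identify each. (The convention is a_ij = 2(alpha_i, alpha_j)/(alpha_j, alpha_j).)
A_4 + F_4

The diagram associated to this matrix has two connected components: the simple roots {alpha_1, alpha_4, alpha_5, alpha_8} form a chain of 4 nodes with single edges (A_4), and {alpha_2, alpha_3, alpha_6, alpha_7} form a chain of 4 nodes with a double edge between the middle two (F_4). A semisimple Lie algebra decomposes uniquely as the direct sum of simple ideals, one per connected component of its Dynkin diagram, so g ≅ A_4 ⊕ F_4 (dimension 24 + 52 = 76).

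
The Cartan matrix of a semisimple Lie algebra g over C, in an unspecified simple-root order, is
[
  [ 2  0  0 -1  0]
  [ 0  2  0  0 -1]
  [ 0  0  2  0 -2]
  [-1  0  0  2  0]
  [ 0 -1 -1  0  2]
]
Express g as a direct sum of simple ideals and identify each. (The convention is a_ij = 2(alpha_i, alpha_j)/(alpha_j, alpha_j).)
type A_2 + type C_3

The diagram associated to this matrix has two connected components: the simple roots {alpha_1, alpha_4} form a chain of 2 nodes with single edges (A_2), and {alpha_2, alpha_3, alpha_5} form a chain of 3 nodes with a double edge at one end; the terminal node there is the unique long simple root (C_3). A semisimple Lie algebra decomposes uniquely as the direct sum of simple ideals, one per connected component of its Dynkin diagram, so g ≅ A_2 ⊕ C_3 (dimension 8 + 21 = 29).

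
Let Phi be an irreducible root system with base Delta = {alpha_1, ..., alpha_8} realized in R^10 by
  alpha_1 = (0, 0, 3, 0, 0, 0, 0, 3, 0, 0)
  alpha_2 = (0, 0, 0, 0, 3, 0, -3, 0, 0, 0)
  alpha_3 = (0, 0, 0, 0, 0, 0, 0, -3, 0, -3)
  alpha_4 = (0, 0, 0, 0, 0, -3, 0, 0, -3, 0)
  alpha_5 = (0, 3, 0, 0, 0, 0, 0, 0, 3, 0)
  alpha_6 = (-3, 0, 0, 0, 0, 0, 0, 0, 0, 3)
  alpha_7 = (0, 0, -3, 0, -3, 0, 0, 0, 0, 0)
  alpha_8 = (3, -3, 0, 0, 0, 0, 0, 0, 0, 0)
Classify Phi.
type A_8

Compute the Cartan integers a_ij = 2(alpha_i, alpha_j)/(alpha_j, alpha_j); the resulting 8x8 Cartan matrix is
[[2, 0, -1, 0, 0, 0, -1, 0], [0, 2, 0, 0, 0, 0, -1, 0], [-1, 0, 2, 0, 0, -1, 0, 0], [0, 0, 0, 2, -1, 0, 0, 0], [0, 0, 0, -1, 2, 0, 0, -1], [0, 0, -1, 0, 0, 2, 0, -1], [-1, -1, 0, 0, 0, 0, 2, 0], [0, 0, 0, 0, -1, -1, 0, 2]].
All simple roots have the same length, so the diagram is simply laced. The associated Dynkin diagram is a chain of 8 nodes with single edges (A_8), so the type is A_8 (the algebra sl(9)).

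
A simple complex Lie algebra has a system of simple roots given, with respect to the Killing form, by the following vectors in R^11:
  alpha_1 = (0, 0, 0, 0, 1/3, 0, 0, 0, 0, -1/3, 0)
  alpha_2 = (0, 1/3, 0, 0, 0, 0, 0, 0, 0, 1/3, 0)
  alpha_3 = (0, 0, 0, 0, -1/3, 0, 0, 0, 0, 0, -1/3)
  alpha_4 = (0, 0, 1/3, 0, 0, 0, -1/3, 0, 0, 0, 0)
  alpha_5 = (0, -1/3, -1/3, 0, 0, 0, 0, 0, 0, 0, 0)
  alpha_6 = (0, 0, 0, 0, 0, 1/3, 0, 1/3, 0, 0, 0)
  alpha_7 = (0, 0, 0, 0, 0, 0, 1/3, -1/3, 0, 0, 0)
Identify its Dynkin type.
A_7

Compute the Cartan integers a_ij = 2(alpha_i, alpha_j)/(alpha_j, alpha_j); the resulting 7x7 Cartan matrix is
[[2, -1, -1, 0, 0, 0, 0], [-1, 2, 0, 0, -1, 0, 0], [-1, 0, 2, 0, 0, 0, 0], [0, 0, 0, 2, -1, 0, -1], [0, -1, 0, -1, 2, 0, 0], [0, 0, 0, 0, 0, 2, -1], [0, 0, 0, -1, 0, -1, 2]].
All simple roots have the same length, so the diagram is simply laced. The associated Dynkin diagram is a chain of 7 nodes with single edges (A_7), so the type is A_7 (the algebra sl(8)).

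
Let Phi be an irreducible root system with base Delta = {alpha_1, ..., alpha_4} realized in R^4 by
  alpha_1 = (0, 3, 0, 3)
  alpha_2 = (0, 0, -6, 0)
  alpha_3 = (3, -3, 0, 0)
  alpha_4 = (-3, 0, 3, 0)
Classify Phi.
Compute the Cartan integers a_ij = 2(alpha_i, alpha_j)/(alpha_j, alpha_j); the resulting 4x4 Cartan matrix is
[[2, 0, -1, 0], [0, 2, 0, -2], [-1, 0, 2, -1], [0, -1, -1, 2]].
The roots have two lengths (squared-length ratio 2:1); the short ones are alpha_{1,3,4}. The associated Dynkin diagram is a chain of 4 nodes with a double edge at one end; the terminal node there is the unique long simple root (C_4), so the type is C_4 (the algebra sp(8)).

C_4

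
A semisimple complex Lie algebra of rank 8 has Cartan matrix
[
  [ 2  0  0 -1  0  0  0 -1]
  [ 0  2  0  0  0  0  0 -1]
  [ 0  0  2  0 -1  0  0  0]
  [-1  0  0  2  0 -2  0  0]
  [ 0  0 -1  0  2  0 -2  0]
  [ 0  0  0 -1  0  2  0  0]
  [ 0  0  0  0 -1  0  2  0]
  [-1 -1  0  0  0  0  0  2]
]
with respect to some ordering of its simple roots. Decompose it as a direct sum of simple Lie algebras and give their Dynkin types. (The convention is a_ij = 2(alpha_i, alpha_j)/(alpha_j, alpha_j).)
type B_3 + type B_5

The diagram associated to this matrix has two connected components: the simple roots {alpha_3, alpha_5, alpha_7} form a chain of 3 nodes with a double edge at one end; the terminal node there is the unique short simple root (B_3), and {alpha_1, alpha_2, alpha_4, alpha_6, alpha_8} form a chain of 5 nodes with a double edge at one end; the terminal node there is the unique short simple root (B_5). A semisimple Lie algebra decomposes uniquely as the direct sum of simple ideals, one per connected component of its Dynkin diagram, so g ≅ B_3 ⊕ B_5 (dimension 21 + 55 = 76).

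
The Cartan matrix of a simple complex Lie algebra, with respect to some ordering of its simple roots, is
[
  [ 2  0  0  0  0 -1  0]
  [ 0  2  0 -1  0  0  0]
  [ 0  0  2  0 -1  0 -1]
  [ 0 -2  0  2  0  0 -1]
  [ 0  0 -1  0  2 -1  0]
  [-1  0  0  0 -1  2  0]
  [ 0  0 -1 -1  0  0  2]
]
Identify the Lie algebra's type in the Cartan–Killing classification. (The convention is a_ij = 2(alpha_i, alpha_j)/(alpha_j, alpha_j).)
B_7

The matrix has rank 7 with 2's on the diagonal. Reading the off-diagonal entries as Dynkin edges (a single edge where a_ij = a_ji = -1; a double or triple edge where a_ij * a_ji = 2 or 3), the diagram is a chain of 7 nodes with a double edge at one end; the terminal node there is the unique short simple root (B_7). One simple-root ordering that puts it in standard form is (alpha_1, alpha_6, alpha_5, alpha_3, alpha_7, alpha_4, alpha_2). So the algebra is type B_7, i.e. so(15).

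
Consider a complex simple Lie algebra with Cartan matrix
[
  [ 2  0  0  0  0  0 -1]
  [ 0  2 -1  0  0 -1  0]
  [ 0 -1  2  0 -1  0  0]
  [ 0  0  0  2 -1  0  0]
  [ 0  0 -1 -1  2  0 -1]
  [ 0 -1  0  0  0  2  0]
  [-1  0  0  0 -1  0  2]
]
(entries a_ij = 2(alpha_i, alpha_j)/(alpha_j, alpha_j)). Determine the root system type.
The matrix has rank 7 with 2's on the diagonal. Reading the off-diagonal entries as Dynkin edges (a single edge where a_ij = a_ji = -1; a double or triple edge where a_ij * a_ji = 2 or 3), the diagram is a chain of 6 nodes with one extra node attached to the third node from one end (E_7). One simple-root ordering that puts it in standard form is (alpha_1, alpha_4, alpha_7, alpha_5, alpha_3, alpha_2, alpha_6). So the algebra is type E_7.

E7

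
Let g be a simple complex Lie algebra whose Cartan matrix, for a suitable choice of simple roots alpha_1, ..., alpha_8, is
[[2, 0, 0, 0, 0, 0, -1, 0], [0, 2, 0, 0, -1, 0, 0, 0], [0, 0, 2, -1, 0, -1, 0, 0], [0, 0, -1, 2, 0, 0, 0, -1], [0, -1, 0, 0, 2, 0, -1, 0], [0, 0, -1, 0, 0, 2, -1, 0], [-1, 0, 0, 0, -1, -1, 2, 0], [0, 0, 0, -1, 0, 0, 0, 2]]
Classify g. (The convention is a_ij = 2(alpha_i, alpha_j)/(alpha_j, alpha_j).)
type E_8

The matrix has rank 8 with 2's on the diagonal. Reading the off-diagonal entries as Dynkin edges (a single edge where a_ij = a_ji = -1; a double or triple edge where a_ij * a_ji = 2 or 3), the diagram is a chain of 7 nodes with one extra node attached to the third node from one end (E_8). One simple-root ordering that puts it in standard form is (alpha_2, alpha_1, alpha_5, alpha_7, alpha_6, alpha_3, alpha_4, alpha_8). So the algebra is type E_8.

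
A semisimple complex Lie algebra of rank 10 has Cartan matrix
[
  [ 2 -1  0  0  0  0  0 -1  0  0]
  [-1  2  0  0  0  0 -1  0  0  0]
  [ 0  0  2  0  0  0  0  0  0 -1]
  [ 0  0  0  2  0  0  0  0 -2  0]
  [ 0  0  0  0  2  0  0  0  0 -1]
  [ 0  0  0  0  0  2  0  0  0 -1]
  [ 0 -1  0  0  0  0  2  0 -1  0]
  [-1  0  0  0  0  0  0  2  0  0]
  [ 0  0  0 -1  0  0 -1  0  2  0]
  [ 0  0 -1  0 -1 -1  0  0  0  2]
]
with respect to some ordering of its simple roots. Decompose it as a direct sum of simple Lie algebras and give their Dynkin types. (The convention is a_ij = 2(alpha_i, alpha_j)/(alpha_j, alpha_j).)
C6 + D4

The diagram associated to this matrix has two connected components: the simple roots {alpha_1, alpha_2, alpha_4, alpha_7, alpha_8, alpha_9} form a chain of 6 nodes with a double edge at one end; the terminal node there is the unique long simple root (C_6), and {alpha_3, alpha_5, alpha_6, alpha_10} form a chain of 2 nodes with a fork of two nodes at one end (D_4). A semisimple Lie algebra decomposes uniquely as the direct sum of simple ideals, one per connected component of its Dynkin diagram, so g ≅ C_6 ⊕ D_4 (dimension 78 + 28 = 106).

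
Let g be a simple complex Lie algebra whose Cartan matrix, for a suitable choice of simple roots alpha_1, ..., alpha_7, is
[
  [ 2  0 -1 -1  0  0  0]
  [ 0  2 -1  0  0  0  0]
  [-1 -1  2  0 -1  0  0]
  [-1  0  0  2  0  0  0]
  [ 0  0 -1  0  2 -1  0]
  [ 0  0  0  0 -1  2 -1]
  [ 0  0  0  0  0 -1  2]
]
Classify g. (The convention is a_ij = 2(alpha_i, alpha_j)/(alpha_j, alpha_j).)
The matrix has rank 7 with 2's on the diagonal. Reading the off-diagonal entries as Dynkin edges (a single edge where a_ij = a_ji = -1; a double or triple edge where a_ij * a_ji = 2 or 3), the diagram is a chain of 6 nodes with one extra node attached to the third node from one end (E_7). One simple-root ordering that puts it in standard form is (alpha_4, alpha_2, alpha_1, alpha_3, alpha_5, alpha_6, alpha_7). So the algebra is type E_7.

type E_7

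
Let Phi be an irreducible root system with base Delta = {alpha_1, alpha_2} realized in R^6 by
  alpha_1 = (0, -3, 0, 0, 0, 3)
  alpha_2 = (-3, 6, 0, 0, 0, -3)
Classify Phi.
G_2

Compute the Cartan integers a_ij = 2(alpha_i, alpha_j)/(alpha_j, alpha_j); the resulting 2x2 Cartan matrix is
[[2, -1], [-3, 2]].
The roots have two lengths (squared-length ratio 3:1); the short ones are alpha_{1}. The associated Dynkin diagram is two nodes joined by a triple edge (G_2), so the type is G_2.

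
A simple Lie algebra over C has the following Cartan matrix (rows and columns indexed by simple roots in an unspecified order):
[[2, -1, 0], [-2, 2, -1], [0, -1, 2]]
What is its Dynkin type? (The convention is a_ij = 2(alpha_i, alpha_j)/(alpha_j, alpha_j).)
B_3

The matrix has rank 3 with 2's on the diagonal. Reading the off-diagonal entries as Dynkin edges (a single edge where a_ij = a_ji = -1; a double or triple edge where a_ij * a_ji = 2 or 3), the diagram is a chain of 3 nodes with a double edge at one end; the terminal node there is the unique short simple root (B_3). One simple-root ordering that puts it in standard form is (alpha_3, alpha_2, alpha_1). So the algebra is type B_3, i.e. so(7).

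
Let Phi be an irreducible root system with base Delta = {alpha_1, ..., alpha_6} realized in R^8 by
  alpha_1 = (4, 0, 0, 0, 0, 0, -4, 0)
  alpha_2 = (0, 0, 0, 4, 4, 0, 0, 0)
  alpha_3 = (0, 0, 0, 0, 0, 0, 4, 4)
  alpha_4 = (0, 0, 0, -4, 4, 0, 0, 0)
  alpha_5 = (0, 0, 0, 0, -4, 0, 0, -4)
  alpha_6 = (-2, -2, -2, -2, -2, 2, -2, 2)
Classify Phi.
Compute the Cartan integers a_ij = 2(alpha_i, alpha_j)/(alpha_j, alpha_j); the resulting 6x6 Cartan matrix is
[[2, 0, -1, 0, 0, 0], [0, 2, 0, 0, -1, -1], [-1, 0, 2, 0, -1, 0], [0, 0, 0, 2, -1, 0], [0, -1, -1, -1, 2, 0], [0, -1, 0, 0, 0, 2]].
All simple roots have the same length, so the diagram is simply laced. The associated Dynkin diagram is a chain of 5 nodes with one extra node attached to the third node from one end (E_6), so the type is E_6.

E_6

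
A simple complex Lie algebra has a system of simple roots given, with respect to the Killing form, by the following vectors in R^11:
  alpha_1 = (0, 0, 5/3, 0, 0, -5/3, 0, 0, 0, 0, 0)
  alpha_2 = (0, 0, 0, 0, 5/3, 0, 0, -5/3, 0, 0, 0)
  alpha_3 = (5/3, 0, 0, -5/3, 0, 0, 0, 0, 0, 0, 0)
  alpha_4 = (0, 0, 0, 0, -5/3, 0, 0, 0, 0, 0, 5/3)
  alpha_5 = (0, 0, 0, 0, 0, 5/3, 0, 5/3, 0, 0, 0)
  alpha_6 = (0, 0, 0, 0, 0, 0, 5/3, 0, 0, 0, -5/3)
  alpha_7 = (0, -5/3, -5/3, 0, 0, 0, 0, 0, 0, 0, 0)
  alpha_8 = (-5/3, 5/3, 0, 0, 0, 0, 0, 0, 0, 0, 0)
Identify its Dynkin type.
A8

Compute the Cartan integers a_ij = 2(alpha_i, alpha_j)/(alpha_j, alpha_j); the resulting 8x8 Cartan matrix is
[[2, 0, 0, 0, -1, 0, -1, 0], [0, 2, 0, -1, -1, 0, 0, 0], [0, 0, 2, 0, 0, 0, 0, -1], [0, -1, 0, 2, 0, -1, 0, 0], [-1, -1, 0, 0, 2, 0, 0, 0], [0, 0, 0, -1, 0, 2, 0, 0], [-1, 0, 0, 0, 0, 0, 2, -1], [0, 0, -1, 0, 0, 0, -1, 2]].
All simple roots have the same length, so the diagram is simply laced. The associated Dynkin diagram is a chain of 8 nodes with single edges (A_8), so the type is A_8 (the algebra sl(9)).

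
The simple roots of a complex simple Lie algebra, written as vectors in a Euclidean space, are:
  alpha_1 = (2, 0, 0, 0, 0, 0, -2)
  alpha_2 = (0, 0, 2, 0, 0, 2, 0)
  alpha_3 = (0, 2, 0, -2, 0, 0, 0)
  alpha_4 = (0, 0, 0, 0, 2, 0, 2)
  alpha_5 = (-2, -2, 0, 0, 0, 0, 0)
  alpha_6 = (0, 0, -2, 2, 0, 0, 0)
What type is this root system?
A6

Compute the Cartan integers a_ij = 2(alpha_i, alpha_j)/(alpha_j, alpha_j); the resulting 6x6 Cartan matrix is
[[2, 0, 0, -1, -1, 0], [0, 2, 0, 0, 0, -1], [0, 0, 2, 0, -1, -1], [-1, 0, 0, 2, 0, 0], [-1, 0, -1, 0, 2, 0], [0, -1, -1, 0, 0, 2]].
All simple roots have the same length, so the diagram is simply laced. The associated Dynkin diagram is a chain of 6 nodes with single edges (A_6), so the type is A_6 (the algebra sl(7)).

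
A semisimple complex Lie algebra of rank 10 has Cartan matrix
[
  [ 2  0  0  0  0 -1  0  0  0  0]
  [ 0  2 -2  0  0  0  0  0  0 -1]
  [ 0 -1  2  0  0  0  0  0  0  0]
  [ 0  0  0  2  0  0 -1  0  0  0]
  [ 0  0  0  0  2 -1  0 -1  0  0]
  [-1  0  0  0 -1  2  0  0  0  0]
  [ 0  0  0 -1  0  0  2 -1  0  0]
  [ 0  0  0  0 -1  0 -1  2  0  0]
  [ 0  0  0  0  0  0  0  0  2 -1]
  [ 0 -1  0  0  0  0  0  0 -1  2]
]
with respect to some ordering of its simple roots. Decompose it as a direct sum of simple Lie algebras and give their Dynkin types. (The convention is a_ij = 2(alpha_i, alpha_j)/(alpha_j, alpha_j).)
type A_6 ⊕ type B_4

The diagram associated to this matrix has two connected components: the simple roots {alpha_1, alpha_4, alpha_5, alpha_6, alpha_7, alpha_8} form a chain of 6 nodes with single edges (A_6), and {alpha_2, alpha_3, alpha_9, alpha_10} form a chain of 4 nodes with a double edge at one end; the terminal node there is the unique short simple root (B_4). A semisimple Lie algebra decomposes uniquely as the direct sum of simple ideals, one per connected component of its Dynkin diagram, so g ≅ A_6 ⊕ B_4 (dimension 48 + 36 = 84).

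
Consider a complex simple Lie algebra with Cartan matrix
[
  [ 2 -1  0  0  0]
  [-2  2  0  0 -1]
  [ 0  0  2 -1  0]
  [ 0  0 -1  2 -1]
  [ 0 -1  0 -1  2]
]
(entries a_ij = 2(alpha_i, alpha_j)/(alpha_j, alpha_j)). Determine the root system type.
B5

The matrix has rank 5 with 2's on the diagonal. Reading the off-diagonal entries as Dynkin edges (a single edge where a_ij = a_ji = -1; a double or triple edge where a_ij * a_ji = 2 or 3), the diagram is a chain of 5 nodes with a double edge at one end; the terminal node there is the unique short simple root (B_5). One simple-root ordering that puts it in standard form is (alpha_3, alpha_4, alpha_5, alpha_2, alpha_1). So the algebra is type B_5, i.e. so(11).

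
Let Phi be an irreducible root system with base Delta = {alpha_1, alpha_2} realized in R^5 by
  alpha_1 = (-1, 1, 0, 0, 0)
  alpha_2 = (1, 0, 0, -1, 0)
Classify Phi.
Compute the Cartan integers a_ij = 2(alpha_i, alpha_j)/(alpha_j, alpha_j); the resulting 2x2 Cartan matrix is
[[2, -1], [-1, 2]].
All simple roots have the same length, so the diagram is simply laced. The associated Dynkin diagram is a chain of 2 nodes with single edges (A_2), so the type is A_2 (the algebra sl(3)).

A_2 (sl(3))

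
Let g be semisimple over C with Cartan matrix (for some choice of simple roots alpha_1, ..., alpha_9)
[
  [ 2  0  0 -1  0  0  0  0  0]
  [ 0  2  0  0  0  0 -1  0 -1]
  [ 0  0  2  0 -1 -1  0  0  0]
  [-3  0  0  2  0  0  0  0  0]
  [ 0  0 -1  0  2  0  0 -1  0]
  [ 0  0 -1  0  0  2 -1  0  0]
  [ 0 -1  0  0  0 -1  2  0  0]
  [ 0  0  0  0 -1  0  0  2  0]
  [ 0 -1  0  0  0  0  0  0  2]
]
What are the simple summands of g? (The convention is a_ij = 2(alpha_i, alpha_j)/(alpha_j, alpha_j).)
A7 + G2

The diagram associated to this matrix has two connected components: the simple roots {alpha_2, alpha_3, alpha_5, alpha_6, alpha_7, alpha_8, alpha_9} form a chain of 7 nodes with single edges (A_7), and {alpha_1, alpha_4} form two nodes joined by a triple edge (G_2). A semisimple Lie algebra decomposes uniquely as the direct sum of simple ideals, one per connected component of its Dynkin diagram, so g ≅ A_7 ⊕ G_2 (dimension 63 + 14 = 77).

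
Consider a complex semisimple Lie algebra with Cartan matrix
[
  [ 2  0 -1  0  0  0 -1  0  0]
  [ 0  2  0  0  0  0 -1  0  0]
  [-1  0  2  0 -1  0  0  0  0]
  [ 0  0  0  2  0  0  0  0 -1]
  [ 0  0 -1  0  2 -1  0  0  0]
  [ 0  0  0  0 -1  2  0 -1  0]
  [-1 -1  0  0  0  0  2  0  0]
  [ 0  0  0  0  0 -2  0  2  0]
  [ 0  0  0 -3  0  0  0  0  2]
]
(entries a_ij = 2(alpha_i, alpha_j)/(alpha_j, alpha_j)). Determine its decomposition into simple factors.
C7 + G2

The diagram associated to this matrix has two connected components: the simple roots {alpha_1, alpha_2, alpha_3, alpha_5, alpha_6, alpha_7, alpha_8} form a chain of 7 nodes with a double edge at one end; the terminal node there is the unique long simple root (C_7), and {alpha_4, alpha_9} form two nodes joined by a triple edge (G_2). A semisimple Lie algebra decomposes uniquely as the direct sum of simple ideals, one per connected component of its Dynkin diagram, so g ≅ C_7 ⊕ G_2 (dimension 105 + 14 = 119).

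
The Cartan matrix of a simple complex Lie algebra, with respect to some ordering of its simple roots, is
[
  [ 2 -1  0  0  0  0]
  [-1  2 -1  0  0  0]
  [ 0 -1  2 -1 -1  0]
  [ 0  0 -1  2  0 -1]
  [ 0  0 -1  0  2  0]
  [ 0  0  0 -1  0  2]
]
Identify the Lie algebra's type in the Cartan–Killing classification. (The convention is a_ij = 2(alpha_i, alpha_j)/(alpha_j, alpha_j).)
The matrix has rank 6 with 2's on the diagonal. Reading the off-diagonal entries as Dynkin edges (a single edge where a_ij = a_ji = -1; a double or triple edge where a_ij * a_ji = 2 or 3), the diagram is a chain of 5 nodes with one extra node attached to the third node from one end (E_6). One simple-root ordering that puts it in standard form is (alpha_1, alpha_5, alpha_2, alpha_3, alpha_4, alpha_6). So the algebra is type E_6.

type E_6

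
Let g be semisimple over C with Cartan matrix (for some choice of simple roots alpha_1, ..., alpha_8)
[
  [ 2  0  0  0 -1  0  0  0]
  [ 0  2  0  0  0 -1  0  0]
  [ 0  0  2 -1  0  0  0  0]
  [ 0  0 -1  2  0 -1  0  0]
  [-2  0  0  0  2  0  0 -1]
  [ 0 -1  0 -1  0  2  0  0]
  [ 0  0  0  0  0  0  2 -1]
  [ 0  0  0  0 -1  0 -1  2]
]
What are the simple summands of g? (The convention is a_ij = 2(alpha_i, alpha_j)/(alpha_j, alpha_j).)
The diagram associated to this matrix has two connected components: the simple roots {alpha_2, alpha_3, alpha_4, alpha_6} form a chain of 4 nodes with single edges (A_4), and {alpha_1, alpha_5, alpha_7, alpha_8} form a chain of 4 nodes with a double edge at one end; the terminal node there is the unique short simple root (B_4). A semisimple Lie algebra decomposes uniquely as the direct sum of simple ideals, one per connected component of its Dynkin diagram, so g ≅ A_4 ⊕ B_4 (dimension 24 + 36 = 60).

type A_4 + type B_4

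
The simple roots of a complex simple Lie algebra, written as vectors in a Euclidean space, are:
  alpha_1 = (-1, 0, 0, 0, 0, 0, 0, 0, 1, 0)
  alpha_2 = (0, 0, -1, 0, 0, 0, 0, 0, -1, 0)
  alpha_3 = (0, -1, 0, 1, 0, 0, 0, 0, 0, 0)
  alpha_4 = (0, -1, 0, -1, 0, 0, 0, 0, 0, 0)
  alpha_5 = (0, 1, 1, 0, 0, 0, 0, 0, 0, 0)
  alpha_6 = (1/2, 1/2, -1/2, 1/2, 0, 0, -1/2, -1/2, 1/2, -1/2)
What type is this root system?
E_6

Compute the Cartan integers a_ij = 2(alpha_i, alpha_j)/(alpha_j, alpha_j); the resulting 6x6 Cartan matrix is
[[2, -1, 0, 0, 0, 0], [-1, 2, 0, 0, -1, 0], [0, 0, 2, 0, -1, 0], [0, 0, 0, 2, -1, -1], [0, -1, -1, -1, 2, 0], [0, 0, 0, -1, 0, 2]].
All simple roots have the same length, so the diagram is simply laced. The associated Dynkin diagram is a chain of 5 nodes with one extra node attached to the third node from one end (E_6), so the type is E_6.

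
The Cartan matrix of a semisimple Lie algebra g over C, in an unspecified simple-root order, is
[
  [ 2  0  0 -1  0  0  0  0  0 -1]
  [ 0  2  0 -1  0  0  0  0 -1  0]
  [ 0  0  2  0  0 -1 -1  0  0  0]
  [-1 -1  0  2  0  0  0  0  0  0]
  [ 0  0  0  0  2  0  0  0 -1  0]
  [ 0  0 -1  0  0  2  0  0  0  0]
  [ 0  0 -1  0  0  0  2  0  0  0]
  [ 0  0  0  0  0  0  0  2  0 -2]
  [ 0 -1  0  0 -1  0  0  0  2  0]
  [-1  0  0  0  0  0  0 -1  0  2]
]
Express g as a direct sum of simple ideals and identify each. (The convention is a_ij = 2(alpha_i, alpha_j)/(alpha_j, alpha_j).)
A3 ⊕ C7

The diagram associated to this matrix has two connected components: the simple roots {alpha_3, alpha_6, alpha_7} form a chain of 3 nodes with single edges (A_3), and {alpha_1, alpha_2, alpha_4, alpha_5, alpha_8, alpha_9, alpha_10} form a chain of 7 nodes with a double edge at one end; the terminal node there is the unique long simple root (C_7). A semisimple Lie algebra decomposes uniquely as the direct sum of simple ideals, one per connected component of its Dynkin diagram, so g ≅ A_3 ⊕ C_7 (dimension 15 + 105 = 120).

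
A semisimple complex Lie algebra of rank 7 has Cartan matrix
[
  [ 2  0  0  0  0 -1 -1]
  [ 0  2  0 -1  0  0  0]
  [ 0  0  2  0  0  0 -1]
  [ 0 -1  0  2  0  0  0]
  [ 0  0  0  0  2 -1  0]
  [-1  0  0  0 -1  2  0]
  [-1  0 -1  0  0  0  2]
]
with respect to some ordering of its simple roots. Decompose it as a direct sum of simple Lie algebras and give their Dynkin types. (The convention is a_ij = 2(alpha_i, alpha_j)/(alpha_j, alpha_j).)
A2 + A5

The diagram associated to this matrix has two connected components: the simple roots {alpha_2, alpha_4} form a chain of 2 nodes with single edges (A_2), and {alpha_1, alpha_3, alpha_5, alpha_6, alpha_7} form a chain of 5 nodes with single edges (A_5). A semisimple Lie algebra decomposes uniquely as the direct sum of simple ideals, one per connected component of its Dynkin diagram, so g ≅ A_2 ⊕ A_5 (dimension 8 + 35 = 43).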